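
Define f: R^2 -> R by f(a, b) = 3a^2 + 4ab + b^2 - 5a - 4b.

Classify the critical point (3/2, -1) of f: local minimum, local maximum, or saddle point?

saddle point

The Hessian of f is constant: H = [[6, 4], [4, 2]].
det(H) = 6·2 − 4² = -4.
Since det(H) < 0, H is indefinite and the critical point is a saddle point.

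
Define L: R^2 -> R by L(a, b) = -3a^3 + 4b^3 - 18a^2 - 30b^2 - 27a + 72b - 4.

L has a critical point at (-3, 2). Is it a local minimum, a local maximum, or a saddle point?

saddle point

The mixed partial ∂²L/∂a∂b is 0, so the Hessian at any point is diag(L_aa, L_bb) = diag(-18(a + 2), 12(2b - 5)).
At (-3, 2): H = diag(18, -12).
The eigenvalues have opposite signs, so H is indefinite: a saddle point.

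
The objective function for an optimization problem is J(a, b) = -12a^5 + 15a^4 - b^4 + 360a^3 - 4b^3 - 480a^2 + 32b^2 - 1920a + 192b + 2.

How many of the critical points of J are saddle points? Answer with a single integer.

6

J separates as a function of a plus a function of b, so ∇J=0 decouples.
∂J/∂a = -60(a - 4)(a - 2)(a + 1)(a + 4) = 0 at a ∈ {-4, -1, 2, 4}; ∂J/∂b = -4(b - 4)(b + 3)(b + 4) = 0 at b ∈ {-4, -3, 4}.
The Hessian is diagonal: diag(J_aa, J_bb). Second derivatives: J_aa(-4)=8640, J_aa(-1)=-2700, J_aa(2)=2160, J_aa(4)=-4800; J_bb(-4)=-32, J_bb(-3)=28, J_bb(4)=-224.
Saddle points occur where the two diagonal entries have opposite signs: (-4, -4), (-4, 4), (-1, -3), (2, -4), (2, 4), (4, -3). Count: 6.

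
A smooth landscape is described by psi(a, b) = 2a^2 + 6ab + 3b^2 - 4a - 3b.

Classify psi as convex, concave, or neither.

neither

psi is quadratic, so its Hessian is the constant matrix H = [[4, 6], [6, 6]].
det(H) = -12, tr(H) = 10.
det(H) < 0, so H is indefinite: neither convex nor concave.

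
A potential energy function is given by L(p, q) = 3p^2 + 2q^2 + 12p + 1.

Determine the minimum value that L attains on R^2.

-11

L(p,q) separates as A(p) + B(q) + 1, so its minimum is min A + min B + 1.
A'(p) = 6p + 12 vanishes at p ∈ {-2}; B'(q) = 4q vanishes at q ∈ {0}.
Local minima of A (where A''>0): A(-2)=-12. Local minima of B: B(0)=0.
So the global minimum of L is A(-2) + B(0) + 1 = -12 + 0 + 1 = -11, attained at (-2, 0).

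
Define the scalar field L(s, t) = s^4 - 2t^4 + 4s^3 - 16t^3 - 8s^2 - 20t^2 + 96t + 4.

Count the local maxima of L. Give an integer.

2

L separates as a function of s plus a function of t, so ∇L=0 decouples.
∂L/∂s = 4s(s - 1)(s + 4) = 0 at s ∈ {-4, 0, 1}; ∂L/∂t = -8(t - 1)(t + 3)(t + 4) = 0 at t ∈ {-4, -3, 1}.
The Hessian is diagonal: diag(L_ss, L_tt). Second derivatives: L_ss(-4)=80, L_ss(0)=-16, L_ss(1)=20; L_tt(-4)=-40, L_tt(-3)=32, L_tt(1)=-160.
Local maxima occur where both diagonal entries negative: (0, -4), (0, 1). Count: 2.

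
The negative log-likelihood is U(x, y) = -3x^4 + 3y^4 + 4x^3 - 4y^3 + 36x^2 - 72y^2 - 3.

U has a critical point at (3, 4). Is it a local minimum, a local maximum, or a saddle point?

The mixed partial ∂²U/∂x∂y is 0, so the Hessian at any point is diag(U_xx, U_yy) = diag(12(-3x^2 + 2x + 6), 12(3y^2 - 2y - 12)).
At (3, 4): H = diag(-180, 336).
The eigenvalues have opposite signs, so H is indefinite: a saddle point.

saddle point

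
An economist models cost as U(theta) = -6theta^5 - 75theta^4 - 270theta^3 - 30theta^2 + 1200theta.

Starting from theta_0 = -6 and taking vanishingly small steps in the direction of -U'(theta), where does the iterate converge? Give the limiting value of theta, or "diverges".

U'(theta) = -30(theta - 1)(theta + 2)(theta + 4)(theta + 5), so U'(-6) = -1680.
Gradient descent moves in the -U' direction, i.e. theta is increasing.
The nearest critical point in that direction is theta = -5, where U'' = 540 > 0 (a local minimum). The iterate converges there.

-5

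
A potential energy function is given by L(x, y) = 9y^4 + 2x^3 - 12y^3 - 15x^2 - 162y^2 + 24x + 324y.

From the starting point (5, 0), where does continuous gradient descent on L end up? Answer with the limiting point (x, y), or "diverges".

(4, -3)

L is separable, so gradient descent decouples: x follows -∂L/∂x, y follows -∂L/∂y.
∂L/∂x = 6(x - 4)(x - 1); at x=5 this is 24, so x decreases.
∂L/∂y = 36(y - 3)(y - 1)(y + 3); at y=0 this is 324, so y decreases.
x converges to its nearest critical value 4 (a local min of the x-part); y converges to -3. The iterate converges to (4, -3).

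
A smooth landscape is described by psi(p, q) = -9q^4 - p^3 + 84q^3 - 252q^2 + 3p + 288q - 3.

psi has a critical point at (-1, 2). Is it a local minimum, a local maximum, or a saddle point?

The mixed partial ∂²psi/∂p∂q is 0, so the Hessian at any point is diag(psi_pp, psi_qq) = diag(-6p, 36(-3q^2 + 14q - 14)).
At (-1, 2): H = diag(6, 72).
Both eigenvalues are positive, so H is positive definite: a local minimum.

local minimum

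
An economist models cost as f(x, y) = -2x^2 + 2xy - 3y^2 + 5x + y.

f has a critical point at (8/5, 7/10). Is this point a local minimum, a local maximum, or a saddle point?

The Hessian of f is constant: H = [[-4, 2], [2, -6]].
det(H) = (-4)·(-6) − 2² = 20.
det(H) > 0 and tr(H) = -10 < 0, so H is negative definite and the point is a local maximum.

local maximum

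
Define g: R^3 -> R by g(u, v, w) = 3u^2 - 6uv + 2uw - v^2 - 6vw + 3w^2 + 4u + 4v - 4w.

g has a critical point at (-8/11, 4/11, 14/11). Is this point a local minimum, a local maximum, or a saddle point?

saddle point

The Hessian is constant: H = [[6, -6, 2], [-6, -2, -6], [2, -6, 6]].
Leading principal minors: Δ₁ = 6, Δ₂ = -48, Δ₃ = -352.
The minors fit neither the all-positive nor the alternating-sign pattern, so H is indefinite: a saddle point.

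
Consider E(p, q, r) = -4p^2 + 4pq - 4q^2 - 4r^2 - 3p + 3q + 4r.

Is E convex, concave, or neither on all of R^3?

concave

E is quadratic, so its Hessian is the constant matrix H = [[-8, 4, 0], [4, -8, 0], [0, 0, -8]].
Leading principal minors: -8, 48, -384.
Signs alternate −, +, − ⇒ H ≺ 0 ⇒ concave.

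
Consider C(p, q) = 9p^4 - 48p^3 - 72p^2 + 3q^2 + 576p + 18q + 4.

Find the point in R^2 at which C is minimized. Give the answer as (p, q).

(-2, -3)

C(p,q) separates as A(p) + B(q) + 4, so its minimum is min A + min B + 4.
A'(p) = 36(p - 4)(p - 2)(p + 2) vanishes at p ∈ {-2, 2, 4}; B'(q) = 6q + 18 vanishes at q ∈ {-3}.
Local minima of A (where A''>0): A(-2)=-912, A(4)=384. Local minima of B: B(-3)=-27.
So the global minimum of C is A(-2) + B(-3) + 4 = -912 − 27 + 4 = -935, attained at (-2, -3).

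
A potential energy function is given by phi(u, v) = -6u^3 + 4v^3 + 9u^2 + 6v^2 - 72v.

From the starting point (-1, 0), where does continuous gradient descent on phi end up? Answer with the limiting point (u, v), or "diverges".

phi is separable, so gradient descent decouples: u follows -∂phi/∂u, v follows -∂phi/∂v.
∂phi/∂u = -18u(u - 1); at u=-1 this is -36, so u increases.
∂phi/∂v = 12(v - 2)(v + 3); at v=0 this is -72, so v increases.
u converges to its nearest critical value 0 (a local min of the u-part); v converges to 2. The iterate converges to (0, 2).

(0, 2)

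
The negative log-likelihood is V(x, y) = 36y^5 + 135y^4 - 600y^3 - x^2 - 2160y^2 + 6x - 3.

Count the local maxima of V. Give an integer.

2

V separates as a function of x plus a function of y, so ∇V=0 decouples.
∂V/∂x = -2(x - 3) = 0 at x ∈ {3}; ∂V/∂y = 180y(y - 3)(y + 2)(y + 4) = 0 at y ∈ {-4, -2, 0, 3}.
The Hessian is diagonal: diag(V_xx, V_yy). Second derivatives: V_xx(3)=-2; V_yy(-4)=-10080, V_yy(-2)=3600, V_yy(0)=-4320, V_yy(3)=18900.
Local maxima occur where both diagonal entries negative: (3, -4), (3, 0). Count: 2.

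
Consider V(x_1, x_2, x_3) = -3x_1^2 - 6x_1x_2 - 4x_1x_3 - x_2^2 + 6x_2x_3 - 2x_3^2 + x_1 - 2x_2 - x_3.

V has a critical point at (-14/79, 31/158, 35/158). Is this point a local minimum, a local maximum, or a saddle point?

saddle point

The Hessian is constant: H = [[-6, -6, -4], [-6, -2, 6], [-4, 6, -4]].
Leading principal minors: Δ₁ = -6, Δ₂ = -24, Δ₃ = 632.
The minors fit neither the all-positive nor the alternating-sign pattern, so H is indefinite: a saddle point.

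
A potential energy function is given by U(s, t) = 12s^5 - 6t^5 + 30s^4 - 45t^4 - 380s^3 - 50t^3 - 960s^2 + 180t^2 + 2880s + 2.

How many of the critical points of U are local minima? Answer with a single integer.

4

U separates as a function of s plus a function of t, so ∇U=0 decouples.
∂U/∂s = 60(s - 4)(s - 1)(s + 3)(s + 4) = 0 at s ∈ {-4, -3, 1, 4}; ∂U/∂t = -30t(t - 1)(t + 3)(t + 4) = 0 at t ∈ {-4, -3, 0, 1}.
The Hessian is diagonal: diag(U_ss, U_tt). Second derivatives: U_ss(-4)=-2400, U_ss(-3)=1680, U_ss(1)=-3600, U_ss(4)=10080; U_tt(-4)=600, U_tt(-3)=-360, U_tt(0)=360, U_tt(1)=-600.
Local minima occur where both diagonal entries positive: (-3, -4), (-3, 0), (4, -4), (4, 0). Count: 4.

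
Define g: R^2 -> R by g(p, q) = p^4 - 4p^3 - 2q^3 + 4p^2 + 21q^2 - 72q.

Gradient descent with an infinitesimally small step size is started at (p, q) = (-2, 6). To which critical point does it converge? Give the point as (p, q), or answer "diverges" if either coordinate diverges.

diverges

g is separable, so gradient descent decouples: p follows -∂g/∂p, q follows -∂g/∂q.
∂g/∂p = 4p(p - 2)(p - 1); at p=-2 this is -96, so p increases.
∂g/∂q = -6(q - 4)(q - 3); at q=6 this is -36, so q increases.
The q-coordinate has no critical point in that direction and runs off to infinity.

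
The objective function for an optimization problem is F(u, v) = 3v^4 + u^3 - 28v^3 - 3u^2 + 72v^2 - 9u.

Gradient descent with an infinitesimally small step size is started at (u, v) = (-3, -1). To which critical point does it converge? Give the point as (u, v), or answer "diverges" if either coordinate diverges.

F is separable, so gradient descent decouples: u follows -∂F/∂u, v follows -∂F/∂v.
∂F/∂u = 3(u - 3)(u + 1); at u=-3 this is 36, so u decreases.
∂F/∂v = 12v(v - 4)(v - 3); at v=-1 this is -240, so v increases.
The u-coordinate has no critical point in that direction and runs off to infinity.

diverges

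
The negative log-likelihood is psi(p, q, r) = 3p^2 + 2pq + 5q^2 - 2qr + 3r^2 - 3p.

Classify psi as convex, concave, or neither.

convex

psi is quadratic, so its Hessian is the constant matrix H = [[6, 2, 0], [2, 10, -2], [0, -2, 6]].
Leading principal minors: 6, 56, 312.
All positive ⇒ H ≻ 0 ⇒ convex.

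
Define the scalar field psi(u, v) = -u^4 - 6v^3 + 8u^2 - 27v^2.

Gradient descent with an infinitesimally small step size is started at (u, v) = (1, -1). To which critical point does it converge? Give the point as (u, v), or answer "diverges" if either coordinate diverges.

psi is separable, so gradient descent decouples: u follows -∂psi/∂u, v follows -∂psi/∂v.
∂psi/∂u = -4u(u - 2)(u + 2); at u=1 this is 12, so u decreases.
∂psi/∂v = -18v(v + 3); at v=-1 this is 36, so v decreases.
u converges to its nearest critical value 0 (a local min of the u-part); v converges to -3. The iterate converges to (0, -3).

(0, -3)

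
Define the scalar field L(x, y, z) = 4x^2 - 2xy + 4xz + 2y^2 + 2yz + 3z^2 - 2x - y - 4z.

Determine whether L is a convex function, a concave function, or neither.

convex

L is quadratic, so its Hessian is the constant matrix H = [[8, -2, 4], [-2, 4, 2], [4, 2, 6]].
Leading principal minors: 8, 28, 40.
All positive ⇒ H ≻ 0 ⇒ convex.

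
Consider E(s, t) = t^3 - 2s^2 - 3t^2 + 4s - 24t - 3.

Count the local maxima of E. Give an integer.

1

E separates as a function of s plus a function of t, so ∇E=0 decouples.
∂E/∂s = -4(s - 1) = 0 at s ∈ {1}; ∂E/∂t = 3(t - 4)(t + 2) = 0 at t ∈ {-2, 4}.
The Hessian is diagonal: diag(E_ss, E_tt). Second derivatives: E_ss(1)=-4; E_tt(-2)=-18, E_tt(4)=18.
Local maxima occur where both diagonal entries negative: (1, -2). Count: 1.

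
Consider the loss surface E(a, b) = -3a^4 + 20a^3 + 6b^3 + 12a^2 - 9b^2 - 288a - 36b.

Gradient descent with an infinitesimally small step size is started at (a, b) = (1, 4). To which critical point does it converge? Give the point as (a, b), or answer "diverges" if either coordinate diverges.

E is separable, so gradient descent decouples: a follows -∂E/∂a, b follows -∂E/∂b.
∂E/∂a = -12(a - 4)(a - 3)(a + 2); at a=1 this is -216, so a increases.
∂E/∂b = 18(b - 2)(b + 1); at b=4 this is 180, so b decreases.
a converges to its nearest critical value 3 (a local min of the a-part); b converges to 2. The iterate converges to (3, 2).

(3, 2)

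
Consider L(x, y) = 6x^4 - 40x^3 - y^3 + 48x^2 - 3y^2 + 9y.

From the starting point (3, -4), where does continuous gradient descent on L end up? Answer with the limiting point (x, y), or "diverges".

(4, -3)

L is separable, so gradient descent decouples: x follows -∂L/∂x, y follows -∂L/∂y.
∂L/∂x = 24x(x - 4)(x - 1); at x=3 this is -144, so x increases.
∂L/∂y = -3(y - 1)(y + 3); at y=-4 this is -15, so y increases.
x converges to its nearest critical value 4 (a local min of the x-part); y converges to -3. The iterate converges to (4, -3).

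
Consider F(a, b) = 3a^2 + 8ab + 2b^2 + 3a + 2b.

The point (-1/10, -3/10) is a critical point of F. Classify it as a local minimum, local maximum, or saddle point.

saddle point

The Hessian of F is constant: H = [[6, 8], [8, 4]].
det(H) = 6·4 − 8² = -40.
Since det(H) < 0, H is indefinite and the critical point is a saddle point.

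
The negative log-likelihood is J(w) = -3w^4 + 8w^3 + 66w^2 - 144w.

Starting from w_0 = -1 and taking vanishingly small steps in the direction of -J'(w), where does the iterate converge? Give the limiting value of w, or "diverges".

1

J'(w) = -12(w - 4)(w - 1)(w + 3), so J'(-1) = -240.
Gradient descent moves in the -J' direction, i.e. w is increasing.
The nearest critical point in that direction is w = 1, where J'' = 144 > 0 (a local minimum). The iterate converges there.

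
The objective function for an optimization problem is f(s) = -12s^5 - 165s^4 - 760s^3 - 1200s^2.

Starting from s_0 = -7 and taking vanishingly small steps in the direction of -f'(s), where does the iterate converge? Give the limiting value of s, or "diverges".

f'(s) = -60s(s + 2)(s + 4)(s + 5), so f'(-7) = -12600.
Gradient descent moves in the -f' direction, i.e. s is increasing.
The nearest critical point in that direction is s = -5, where f'' = 900 > 0 (a local minimum). The iterate converges there.

-5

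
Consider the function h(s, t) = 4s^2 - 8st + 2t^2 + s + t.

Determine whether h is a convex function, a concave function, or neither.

neither

h is quadratic, so its Hessian is the constant matrix H = [[8, -8], [-8, 4]].
det(H) = -32, tr(H) = 12.
det(H) < 0, so H is indefinite: neither convex nor concave.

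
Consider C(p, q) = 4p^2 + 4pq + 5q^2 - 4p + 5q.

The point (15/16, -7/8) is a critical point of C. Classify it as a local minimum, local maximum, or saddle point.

The Hessian of C is constant: H = [[8, 4], [4, 10]].
det(H) = 8·10 − 4² = 64.
det(H) > 0 and tr(H) = 18 > 0, so H is positive definite and the point is a local minimum.

local minimum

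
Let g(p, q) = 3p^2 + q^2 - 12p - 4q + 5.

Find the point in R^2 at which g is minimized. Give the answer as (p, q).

g(p,q) separates as A(p) + B(q) + 5, so its minimum is min A + min B + 5.
A'(p) = 6p - 12 vanishes at p ∈ {2}; B'(q) = 2q - 4 vanishes at q ∈ {2}.
Local minima of A (where A''>0): A(2)=-12. Local minima of B: B(2)=-4.
So the global minimum of g is A(2) + B(2) + 5 = -12 − 4 + 5 = -11, attained at (2, 2).

(2, 2)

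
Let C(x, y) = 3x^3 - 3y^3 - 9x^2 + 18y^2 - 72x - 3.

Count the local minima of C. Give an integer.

1

C separates as a function of x plus a function of y, so ∇C=0 decouples.
∂C/∂x = 9(x - 4)(x + 2) = 0 at x ∈ {-2, 4}; ∂C/∂y = -9y(y - 4) = 0 at y ∈ {0, 4}.
The Hessian is diagonal: diag(C_xx, C_yy). Second derivatives: C_xx(-2)=-54, C_xx(4)=54; C_yy(0)=36, C_yy(4)=-36.
Local minima occur where both diagonal entries positive: (4, 0). Count: 1.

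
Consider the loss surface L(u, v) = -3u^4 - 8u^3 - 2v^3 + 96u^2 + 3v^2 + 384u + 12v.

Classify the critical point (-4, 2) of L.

local maximum

The mixed partial ∂²L/∂u∂v is 0, so the Hessian at any point is diag(L_uu, L_vv) = diag(12(-3u^2 - 4u + 16), 6(-2v + 1)).
At (-4, 2): H = diag(-192, -18).
Both eigenvalues are negative, so H is negative definite: a local maximum.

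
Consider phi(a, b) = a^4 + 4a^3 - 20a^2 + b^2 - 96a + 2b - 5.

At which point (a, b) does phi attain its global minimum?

(3, -1)

phi(a,b) separates as P(a) + Q(b) − 5, so its minimum is min P + min Q − 5.
P'(a) = 4(a - 3)(a + 2)(a + 4) vanishes at a ∈ {-4, -2, 3}; Q'(b) = 2b + 2 vanishes at b ∈ {-1}.
Local minima of P (where P''>0): P(-4)=64, P(3)=-279. Local minima of Q: Q(-1)=-1.
So the global minimum of phi is P(3) + Q(-1) − 5 = -279 − 1 − 5 = -285, attained at (3, -1).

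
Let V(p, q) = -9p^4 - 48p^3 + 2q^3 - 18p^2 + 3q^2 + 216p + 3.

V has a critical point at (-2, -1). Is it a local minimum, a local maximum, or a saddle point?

saddle point

The mixed partial ∂²V/∂p∂q is 0, so the Hessian at any point is diag(V_pp, V_qq) = diag(-36(3p^2 + 8p + 1), 6(2q + 1)).
At (-2, -1): H = diag(108, -6).
The eigenvalues have opposite signs, so H is indefinite: a saddle point.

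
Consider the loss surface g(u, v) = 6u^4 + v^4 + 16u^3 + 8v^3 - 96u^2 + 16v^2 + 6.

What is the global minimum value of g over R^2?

g(u,v) separates as P(u) + Q(v) + 6, so its minimum is min P + min Q + 6.
P'(u) = 24u(u - 2)(u + 4) vanishes at u ∈ {-4, 0, 2}; Q'(v) = 4v(v + 2)(v + 4) vanishes at v ∈ {-4, -2, 0}.
Local minima of P (where P''>0): P(-4)=-1024, P(2)=-160. Local minima of Q: Q(-4)=0, Q(0)=0.
So the global minimum of g is P(-4) + Q(-4) + 6 = -1024 + 0 + 6 = -1018, attained at (-4, -4).

-1018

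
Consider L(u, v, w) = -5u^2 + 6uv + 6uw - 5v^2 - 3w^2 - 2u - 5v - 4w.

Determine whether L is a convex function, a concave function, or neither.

L is quadratic, so its Hessian is the constant matrix H = [[-10, 6, 6], [6, -10, 0], [6, 0, -6]].
Leading principal minors: -10, 64, -24.
Signs alternate −, +, − ⇒ H ≺ 0 ⇒ concave.

concave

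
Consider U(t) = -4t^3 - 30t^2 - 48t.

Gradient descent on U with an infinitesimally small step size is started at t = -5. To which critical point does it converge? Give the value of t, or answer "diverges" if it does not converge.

-4

U'(t) = -12(t + 1)(t + 4), so U'(-5) = -48.
Gradient descent moves in the -U' direction, i.e. t is increasing.
The nearest critical point in that direction is t = -4, where U'' = 36 > 0 (a local minimum). The iterate converges there.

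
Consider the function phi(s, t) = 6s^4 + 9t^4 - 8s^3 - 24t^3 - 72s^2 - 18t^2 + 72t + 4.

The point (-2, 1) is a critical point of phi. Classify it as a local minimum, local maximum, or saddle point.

saddle point

The mixed partial ∂²phi/∂s∂t is 0, so the Hessian at any point is diag(phi_ss, phi_tt) = diag(24(3s^2 - 2s - 6), 36(3t^2 - 4t - 1)).
At (-2, 1): H = diag(240, -72).
The eigenvalues have opposite signs, so H is indefinite: a saddle point.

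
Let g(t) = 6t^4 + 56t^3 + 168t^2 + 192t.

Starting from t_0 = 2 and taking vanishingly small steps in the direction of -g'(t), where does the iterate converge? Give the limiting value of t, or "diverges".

g'(t) = 24(t + 1)(t + 2)(t + 4), so g'(2) = 1728.
Gradient descent moves in the -g' direction, i.e. t is decreasing.
The nearest critical point in that direction is t = -1, where g'' = 72 > 0 (a local minimum). The iterate converges there.

-1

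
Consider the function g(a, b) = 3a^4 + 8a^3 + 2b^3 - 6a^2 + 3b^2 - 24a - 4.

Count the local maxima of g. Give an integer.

1

g separates as a function of a plus a function of b, so ∇g=0 decouples.
∂g/∂a = 12(a - 1)(a + 1)(a + 2) = 0 at a ∈ {-2, -1, 1}; ∂g/∂b = 6b(b + 1) = 0 at b ∈ {-1, 0}.
The Hessian is diagonal: diag(g_aa, g_bb). Second derivatives: g_aa(-2)=36, g_aa(-1)=-24, g_aa(1)=72; g_bb(-1)=-6, g_bb(0)=6.
Local maxima occur where both diagonal entries negative: (-1, -1). Count: 1.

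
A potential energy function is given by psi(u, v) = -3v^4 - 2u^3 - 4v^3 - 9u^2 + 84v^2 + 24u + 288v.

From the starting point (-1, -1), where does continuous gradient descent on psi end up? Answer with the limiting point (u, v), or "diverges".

(-4, -2)

psi is separable, so gradient descent decouples: u follows -∂psi/∂u, v follows -∂psi/∂v.
∂psi/∂u = -6(u - 1)(u + 4); at u=-1 this is 36, so u decreases.
∂psi/∂v = -12(v - 4)(v + 2)(v + 3); at v=-1 this is 120, so v decreases.
u converges to its nearest critical value -4 (a local min of the u-part); v converges to -2. The iterate converges to (-4, -2).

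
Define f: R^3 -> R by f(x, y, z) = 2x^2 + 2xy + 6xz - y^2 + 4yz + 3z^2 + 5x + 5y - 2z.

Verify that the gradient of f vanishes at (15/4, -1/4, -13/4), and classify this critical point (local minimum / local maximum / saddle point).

saddle point

∇f = (4x + 2y + 6z + 5, 2x - 2y + 4z + 5, 6x + 4y + 6z - 2); substituting (15/4, -1/4, -13/4) gives ∇f = (0, 0, 0), so (15/4, -1/4, -13/4) is indeed a critical point.
The Hessian is constant: H = [[4, 2, 6], [2, -2, 4], [6, 4, 6]].
Leading principal minors: Δ₁ = 4, Δ₂ = -12, Δ₃ = 32.
The minors fit neither the all-positive nor the alternating-sign pattern, so H is indefinite: a saddle point.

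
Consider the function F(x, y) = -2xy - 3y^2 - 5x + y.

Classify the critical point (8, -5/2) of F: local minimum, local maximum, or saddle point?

The Hessian of F is constant: H = [[0, -2], [-2, -6]].
det(H) = 0·(-6) − (-2)² = -4.
Since det(H) < 0, H is indefinite and the critical point is a saddle point.

saddle point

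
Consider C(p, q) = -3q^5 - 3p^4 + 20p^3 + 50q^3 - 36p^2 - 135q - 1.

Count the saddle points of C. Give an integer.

C separates as a function of p plus a function of q, so ∇C=0 decouples.
∂C/∂p = -12p(p - 3)(p - 2) = 0 at p ∈ {0, 2, 3}; ∂C/∂q = -15(q - 3)(q - 1)(q + 1)(q + 3) = 0 at q ∈ {-3, -1, 1, 3}.
The Hessian is diagonal: diag(C_pp, C_qq). Second derivatives: C_pp(0)=-72, C_pp(2)=24, C_pp(3)=-36; C_qq(-3)=720, C_qq(-1)=-240, C_qq(1)=240, C_qq(3)=-720.
Saddle points occur where the two diagonal entries have opposite signs: (0, -3), (0, 1), (2, -1), (2, 3), (3, -3), (3, 1). Count: 6.

6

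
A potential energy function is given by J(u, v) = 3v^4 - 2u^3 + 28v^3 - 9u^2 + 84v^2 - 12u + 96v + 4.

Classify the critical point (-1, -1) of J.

saddle point

The mixed partial ∂²J/∂u∂v is 0, so the Hessian at any point is diag(J_uu, J_vv) = diag(-6(2u + 3), 12(3v^2 + 14v + 14)).
At (-1, -1): H = diag(-6, 36).
The eigenvalues have opposite signs, so H is indefinite: a saddle point.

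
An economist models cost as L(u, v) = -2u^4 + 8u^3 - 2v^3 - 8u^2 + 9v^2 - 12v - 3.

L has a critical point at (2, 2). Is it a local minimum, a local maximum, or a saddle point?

local maximum

The mixed partial ∂²L/∂u∂v is 0, so the Hessian at any point is diag(L_uu, L_vv) = diag(8(-3u^2 + 6u - 2), 6(-2v + 3)).
At (2, 2): H = diag(-16, -6).
Both eigenvalues are negative, so H is negative definite: a local maximum.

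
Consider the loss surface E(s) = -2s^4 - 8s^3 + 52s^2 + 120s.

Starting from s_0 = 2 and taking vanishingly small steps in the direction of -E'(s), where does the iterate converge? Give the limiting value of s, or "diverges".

-1

E'(s) = -8(s - 3)(s + 1)(s + 5), so E'(2) = 168.
Gradient descent moves in the -E' direction, i.e. s is decreasing.
The nearest critical point in that direction is s = -1, where E'' = 128 > 0 (a local minimum). The iterate converges there.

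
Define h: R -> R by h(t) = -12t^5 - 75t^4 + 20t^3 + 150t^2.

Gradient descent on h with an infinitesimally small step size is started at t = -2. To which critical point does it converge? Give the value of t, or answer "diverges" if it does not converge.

h'(t) = -60t(t - 1)(t + 1)(t + 5), so h'(-2) = 1080.
Gradient descent moves in the -h' direction, i.e. t is decreasing.
The nearest critical point in that direction is t = -5, where h'' = 7200 > 0 (a local minimum). The iterate converges there.

-5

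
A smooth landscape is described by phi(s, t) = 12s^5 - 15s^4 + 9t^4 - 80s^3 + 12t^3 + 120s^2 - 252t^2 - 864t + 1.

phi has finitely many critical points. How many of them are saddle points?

phi separates as a function of s plus a function of t, so ∇phi=0 decouples.
∂phi/∂s = 60s(s - 2)(s - 1)(s + 2) = 0 at s ∈ {-2, 0, 1, 2}; ∂phi/∂t = 36(t - 4)(t + 2)(t + 3) = 0 at t ∈ {-3, -2, 4}.
The Hessian is diagonal: diag(phi_ss, phi_tt). Second derivatives: phi_ss(-2)=-1440, phi_ss(0)=240, phi_ss(1)=-180, phi_ss(2)=480; phi_tt(-3)=252, phi_tt(-2)=-216, phi_tt(4)=1512.
Saddle points occur where the two diagonal entries have opposite signs: (-2, -3), (-2, 4), (0, -2), (1, -3), (1, 4), (2, -2). Count: 6.

6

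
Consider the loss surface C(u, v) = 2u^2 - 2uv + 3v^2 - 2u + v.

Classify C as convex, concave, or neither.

convex

C is quadratic, so its Hessian is the constant matrix H = [[4, -2], [-2, 6]].
det(H) = 20, tr(H) = 10.
det(H) > 0 and tr(H) > 0, so H is positive definite everywhere: convex.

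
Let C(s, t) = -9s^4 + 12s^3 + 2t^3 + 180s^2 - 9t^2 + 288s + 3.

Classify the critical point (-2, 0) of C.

local maximum

The mixed partial ∂²C/∂s∂t is 0, so the Hessian at any point is diag(C_ss, C_tt) = diag(36(-3s^2 + 2s + 10), 6(2t - 3)).
At (-2, 0): H = diag(-216, -18).
Both eigenvalues are negative, so H is negative definite: a local maximum.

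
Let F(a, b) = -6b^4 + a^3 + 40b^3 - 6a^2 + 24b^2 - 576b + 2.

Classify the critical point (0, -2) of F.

local maximum

The mixed partial ∂²F/∂a∂b is 0, so the Hessian at any point is diag(F_aa, F_bb) = diag(6(a - 2), 24(-3b^2 + 10b + 2)).
At (0, -2): H = diag(-12, -720).
Both eigenvalues are negative, so H is negative definite: a local maximum.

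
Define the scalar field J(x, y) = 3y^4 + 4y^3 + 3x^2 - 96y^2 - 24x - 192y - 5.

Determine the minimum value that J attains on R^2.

J(x,y) separates as P(x) + Q(y) − 5, so its minimum is min P + min Q − 5.
P'(x) = 6x - 24 vanishes at x ∈ {4}; Q'(y) = 12(y - 4)(y + 1)(y + 4) vanishes at y ∈ {-4, -1, 4}.
Local minima of P (where P''>0): P(4)=-48. Local minima of Q: Q(-4)=-256, Q(4)=-1280.
So the global minimum of J is P(4) + Q(4) − 5 = -48 − 1280 − 5 = -1333, attained at (4, 4).

-1333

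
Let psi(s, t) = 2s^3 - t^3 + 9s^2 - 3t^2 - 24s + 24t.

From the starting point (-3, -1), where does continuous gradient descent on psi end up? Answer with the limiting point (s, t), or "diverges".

psi is separable, so gradient descent decouples: s follows -∂psi/∂s, t follows -∂psi/∂t.
∂psi/∂s = 6(s - 1)(s + 4); at s=-3 this is -24, so s increases.
∂psi/∂t = -3(t - 2)(t + 4); at t=-1 this is 27, so t decreases.
s converges to its nearest critical value 1 (a local min of the s-part); t converges to -4. The iterate converges to (1, -4).

(1, -4)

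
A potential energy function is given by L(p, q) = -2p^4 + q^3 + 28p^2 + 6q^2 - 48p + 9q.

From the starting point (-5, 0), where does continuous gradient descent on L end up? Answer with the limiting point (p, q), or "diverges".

diverges

L is separable, so gradient descent decouples: p follows -∂L/∂p, q follows -∂L/∂q.
∂L/∂p = -8(p - 2)(p - 1)(p + 3); at p=-5 this is 672, so p decreases.
∂L/∂q = 3(q + 1)(q + 3); at q=0 this is 9, so q decreases.
The p-coordinate has no critical point in that direction and runs off to infinity.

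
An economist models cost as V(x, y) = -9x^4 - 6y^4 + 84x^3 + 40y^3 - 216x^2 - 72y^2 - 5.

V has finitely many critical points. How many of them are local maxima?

V separates as a function of x plus a function of y, so ∇V=0 decouples.
∂V/∂x = -36x(x - 4)(x - 3) = 0 at x ∈ {0, 3, 4}; ∂V/∂y = -24y(y - 3)(y - 2) = 0 at y ∈ {0, 2, 3}.
The Hessian is diagonal: diag(V_xx, V_yy). Second derivatives: V_xx(0)=-432, V_xx(3)=108, V_xx(4)=-144; V_yy(0)=-144, V_yy(2)=48, V_yy(3)=-72.
Local maxima occur where both diagonal entries negative: (0, 0), (0, 3), (4, 0), (4, 3). Count: 4.

4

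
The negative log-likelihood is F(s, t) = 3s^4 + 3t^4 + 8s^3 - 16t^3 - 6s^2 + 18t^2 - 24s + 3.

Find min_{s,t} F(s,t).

-43

F(s,t) separates as P(s) + Q(t) + 3, so its minimum is min P + min Q + 3.
P'(s) = 12(s - 1)(s + 1)(s + 2) vanishes at s ∈ {-2, -1, 1}; Q'(t) = 12t(t - 3)(t - 1) vanishes at t ∈ {0, 1, 3}.
Local minima of P (where P''>0): P(-2)=8, P(1)=-19. Local minima of Q: Q(0)=0, Q(3)=-27.
So the global minimum of F is P(1) + Q(3) + 3 = -19 − 27 + 3 = -43, attained at (1, 3).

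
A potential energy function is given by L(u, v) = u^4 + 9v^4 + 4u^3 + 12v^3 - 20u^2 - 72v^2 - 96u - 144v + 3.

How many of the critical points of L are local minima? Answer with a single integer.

4

L separates as a function of u plus a function of v, so ∇L=0 decouples.
∂L/∂u = 4(u - 3)(u + 2)(u + 4) = 0 at u ∈ {-4, -2, 3}; ∂L/∂v = 36(v - 2)(v + 1)(v + 2) = 0 at v ∈ {-2, -1, 2}.
The Hessian is diagonal: diag(L_uu, L_vv). Second derivatives: L_uu(-4)=56, L_uu(-2)=-40, L_uu(3)=140; L_vv(-2)=144, L_vv(-1)=-108, L_vv(2)=432.
Local minima occur where both diagonal entries positive: (-4, -2), (-4, 2), (3, -2), (3, 2). Count: 4.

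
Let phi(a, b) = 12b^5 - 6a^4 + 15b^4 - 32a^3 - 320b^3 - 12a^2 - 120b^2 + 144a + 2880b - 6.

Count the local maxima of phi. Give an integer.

phi separates as a function of a plus a function of b, so ∇phi=0 decouples.
∂phi/∂a = -24(a - 1)(a + 2)(a + 3) = 0 at a ∈ {-3, -2, 1}; ∂phi/∂b = 60(b - 3)(b - 2)(b + 2)(b + 4) = 0 at b ∈ {-4, -2, 2, 3}.
The Hessian is diagonal: diag(phi_aa, phi_bb). Second derivatives: phi_aa(-3)=-96, phi_aa(-2)=72, phi_aa(1)=-288; phi_bb(-4)=-5040, phi_bb(-2)=2400, phi_bb(2)=-1440, phi_bb(3)=2100.
Local maxima occur where both diagonal entries negative: (-3, -4), (-3, 2), (1, -4), (1, 2). Count: 4.

4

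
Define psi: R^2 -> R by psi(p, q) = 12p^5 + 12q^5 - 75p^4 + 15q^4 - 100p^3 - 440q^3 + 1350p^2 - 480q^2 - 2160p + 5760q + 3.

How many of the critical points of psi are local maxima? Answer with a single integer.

4

psi separates as a function of p plus a function of q, so ∇psi=0 decouples.
∂psi/∂p = 60(p - 4)(p - 3)(p - 1)(p + 3) = 0 at p ∈ {-3, 1, 3, 4}; ∂psi/∂q = 60(q - 4)(q - 2)(q + 3)(q + 4) = 0 at q ∈ {-4, -3, 2, 4}.
The Hessian is diagonal: diag(psi_pp, psi_qq). Second derivatives: psi_pp(-3)=-10080, psi_pp(1)=1440, psi_pp(3)=-720, psi_pp(4)=1260; psi_qq(-4)=-2880, psi_qq(-3)=2100, psi_qq(2)=-3600, psi_qq(4)=6720.
Local maxima occur where both diagonal entries negative: (-3, -4), (-3, 2), (3, -4), (3, 2). Count: 4.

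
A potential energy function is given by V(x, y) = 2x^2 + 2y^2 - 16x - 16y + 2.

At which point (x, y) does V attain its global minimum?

(4, 4)

V(x,y) separates as P(x) + Q(y) + 2, so its minimum is min P + min Q + 2.
P'(x) = 4x - 16 vanishes at x ∈ {4}; Q'(y) = 4y - 16 vanishes at y ∈ {4}.
Local minima of P (where P''>0): P(4)=-32. Local minima of Q: Q(4)=-32.
So the global minimum of V is P(4) + Q(4) + 2 = -32 − 32 + 2 = -62, attained at (4, 4).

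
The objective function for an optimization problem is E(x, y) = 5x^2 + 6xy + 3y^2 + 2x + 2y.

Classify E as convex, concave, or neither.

E is quadratic, so its Hessian is the constant matrix H = [[10, 6], [6, 6]].
det(H) = 24, tr(H) = 16.
det(H) > 0 and tr(H) > 0, so H is positive definite everywhere: convex.

convex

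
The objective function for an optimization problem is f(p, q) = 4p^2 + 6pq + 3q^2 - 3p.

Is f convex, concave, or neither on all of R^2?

f is quadratic, so its Hessian is the constant matrix H = [[8, 6], [6, 6]].
det(H) = 12, tr(H) = 14.
det(H) > 0 and tr(H) > 0, so H is positive definite everywhere: convex.

convex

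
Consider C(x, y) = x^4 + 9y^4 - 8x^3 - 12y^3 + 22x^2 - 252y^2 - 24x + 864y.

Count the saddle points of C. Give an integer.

4

C separates as a function of x plus a function of y, so ∇C=0 decouples.
∂C/∂x = 4(x - 3)(x - 2)(x - 1) = 0 at x ∈ {1, 2, 3}; ∂C/∂y = 36(y - 3)(y - 2)(y + 4) = 0 at y ∈ {-4, 2, 3}.
The Hessian is diagonal: diag(C_xx, C_yy). Second derivatives: C_xx(1)=8, C_xx(2)=-4, C_xx(3)=8; C_yy(-4)=1512, C_yy(2)=-216, C_yy(3)=252.
Saddle points occur where the two diagonal entries have opposite signs: (1, 2), (2, -4), (2, 3), (3, 2). Count: 4.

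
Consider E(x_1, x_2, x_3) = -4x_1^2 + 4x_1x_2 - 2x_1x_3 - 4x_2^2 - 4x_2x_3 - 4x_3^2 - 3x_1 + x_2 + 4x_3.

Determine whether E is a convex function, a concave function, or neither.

E is quadratic, so its Hessian is the constant matrix H = [[-8, 4, -2], [4, -8, -4], [-2, -4, -8]].
Leading principal minors: -8, 48, -160.
Signs alternate −, +, − ⇒ H ≺ 0 ⇒ concave.

concave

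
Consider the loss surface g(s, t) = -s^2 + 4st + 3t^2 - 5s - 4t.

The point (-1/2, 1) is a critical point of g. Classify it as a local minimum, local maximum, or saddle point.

The Hessian of g is constant: H = [[-2, 4], [4, 6]].
det(H) = (-2)·6 − 4² = -28.
Since det(H) < 0, H is indefinite and the critical point is a saddle point.

saddle point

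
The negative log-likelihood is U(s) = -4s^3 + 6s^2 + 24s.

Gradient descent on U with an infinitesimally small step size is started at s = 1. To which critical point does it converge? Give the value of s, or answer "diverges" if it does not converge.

-1

U'(s) = -12(s - 2)(s + 1), so U'(1) = 24.
Gradient descent moves in the -U' direction, i.e. s is decreasing.
The nearest critical point in that direction is s = -1, where U'' = 36 > 0 (a local minimum). The iterate converges there.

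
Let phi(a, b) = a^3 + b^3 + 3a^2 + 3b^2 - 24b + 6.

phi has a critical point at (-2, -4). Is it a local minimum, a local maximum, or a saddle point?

The mixed partial ∂²phi/∂a∂b is 0, so the Hessian at any point is diag(phi_aa, phi_bb) = diag(6(a + 1), 6(b + 1)).
At (-2, -4): H = diag(-6, -18).
Both eigenvalues are negative, so H is negative definite: a local maximum.

local maximum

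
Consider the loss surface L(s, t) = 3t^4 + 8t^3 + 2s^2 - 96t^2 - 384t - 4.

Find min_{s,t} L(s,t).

-1796

L(s,t) separates as P(s) + Q(t) − 4, so its minimum is min P + min Q − 4.
P'(s) = 4s vanishes at s ∈ {0}; Q'(t) = 12(t - 4)(t + 2)(t + 4) vanishes at t ∈ {-4, -2, 4}.
Local minima of P (where P''>0): P(0)=0. Local minima of Q: Q(-4)=256, Q(4)=-1792.
So the global minimum of L is P(0) + Q(4) − 4 = 0 − 1792 − 4 = -1796, attained at (0, 4).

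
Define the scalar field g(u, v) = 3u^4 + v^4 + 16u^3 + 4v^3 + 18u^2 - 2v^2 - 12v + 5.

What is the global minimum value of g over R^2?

g(u,v) separates as P(u) + Q(v) + 5, so its minimum is min P + min Q + 5.
P'(u) = 12u(u + 1)(u + 3) vanishes at u ∈ {-3, -1, 0}; Q'(v) = 4(v - 1)(v + 1)(v + 3) vanishes at v ∈ {-3, -1, 1}.
Local minima of P (where P''>0): P(-3)=-27, P(0)=0. Local minima of Q: Q(-3)=-9, Q(1)=-9.
So the global minimum of g is P(-3) + Q(-3) + 5 = -27 − 9 + 5 = -31, attained at (-3, -3).

-31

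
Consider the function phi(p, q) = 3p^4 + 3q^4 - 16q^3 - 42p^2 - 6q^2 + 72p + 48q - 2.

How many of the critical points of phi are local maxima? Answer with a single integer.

1

phi separates as a function of p plus a function of q, so ∇phi=0 decouples.
∂phi/∂p = 12(p - 2)(p - 1)(p + 3) = 0 at p ∈ {-3, 1, 2}; ∂phi/∂q = 12(q - 4)(q - 1)(q + 1) = 0 at q ∈ {-1, 1, 4}.
The Hessian is diagonal: diag(phi_pp, phi_qq). Second derivatives: phi_pp(-3)=240, phi_pp(1)=-48, phi_pp(2)=60; phi_qq(-1)=120, phi_qq(1)=-72, phi_qq(4)=180.
Local maxima occur where both diagonal entries negative: (1, 1). Count: 1.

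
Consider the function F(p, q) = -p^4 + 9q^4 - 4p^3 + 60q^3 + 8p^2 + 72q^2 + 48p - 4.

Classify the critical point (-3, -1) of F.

local maximum

The mixed partial ∂²F/∂p∂q is 0, so the Hessian at any point is diag(F_pp, F_qq) = diag(4(-3p^2 - 6p + 4), 36(3q^2 + 10q + 4)).
At (-3, -1): H = diag(-20, -108).
Both eigenvalues are negative, so H is negative definite: a local maximum.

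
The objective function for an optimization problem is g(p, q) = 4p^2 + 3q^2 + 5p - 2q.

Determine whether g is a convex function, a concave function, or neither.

convex

g is quadratic, so its Hessian is the constant matrix H = [[8, 0], [0, 6]].
det(H) = 48, tr(H) = 14.
det(H) > 0 and tr(H) > 0, so H is positive definite everywhere: convex.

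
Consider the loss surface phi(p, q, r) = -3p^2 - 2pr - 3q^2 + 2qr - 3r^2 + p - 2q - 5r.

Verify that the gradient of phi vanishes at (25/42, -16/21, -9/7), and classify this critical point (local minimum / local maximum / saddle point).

∇phi = (-6p - 2r + 1, -6q + 2r - 2, -2p + 2q - 6r - 5); substituting (25/42, -16/21, -9/7) gives ∇phi = (0, 0, 0), so (25/42, -16/21, -9/7) is indeed a critical point.
The Hessian is constant: H = [[-6, 0, -2], [0, -6, 2], [-2, 2, -6]].
Leading principal minors: Δ₁ = -6, Δ₂ = 36, Δ₃ = -168.
The minors alternate sign starting negative (−, +, −), so H is negative definite: a local maximum.

local maximum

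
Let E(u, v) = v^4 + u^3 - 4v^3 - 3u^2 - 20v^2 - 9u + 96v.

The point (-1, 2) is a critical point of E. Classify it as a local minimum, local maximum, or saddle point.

The mixed partial ∂²E/∂u∂v is 0, so the Hessian at any point is diag(E_uu, E_vv) = diag(6(u - 1), 4(3v^2 - 6v - 10)).
At (-1, 2): H = diag(-12, -40).
Both eigenvalues are negative, so H is negative definite: a local maximum.

local maximum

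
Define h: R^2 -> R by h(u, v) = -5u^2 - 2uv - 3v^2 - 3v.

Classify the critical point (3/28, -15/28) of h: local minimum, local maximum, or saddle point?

The Hessian of h is constant: H = [[-10, -2], [-2, -6]].
det(H) = (-10)·(-6) − (-2)² = 56.
det(H) > 0 and tr(H) = -16 < 0, so H is negative definite and the point is a local maximum.

local maximum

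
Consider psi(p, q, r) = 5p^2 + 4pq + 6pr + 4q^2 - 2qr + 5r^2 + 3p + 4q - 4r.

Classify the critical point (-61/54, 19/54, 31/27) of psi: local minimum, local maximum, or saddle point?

The Hessian is constant: H = [[10, 4, 6], [4, 8, -2], [6, -2, 10]].
Leading principal minors: Δ₁ = 10, Δ₂ = 64, Δ₃ = 216.
All leading minors are positive, so H is positive definite: a local minimum.

local minimum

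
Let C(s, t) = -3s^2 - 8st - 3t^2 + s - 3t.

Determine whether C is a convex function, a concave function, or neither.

neither

C is quadratic, so its Hessian is the constant matrix H = [[-6, -8], [-8, -6]].
det(H) = -28, tr(H) = -12.
det(H) < 0, so H is indefinite: neither convex nor concave.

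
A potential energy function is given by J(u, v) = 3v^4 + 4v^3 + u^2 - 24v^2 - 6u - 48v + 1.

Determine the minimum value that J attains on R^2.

J(u,v) separates as P(u) + Q(v) + 1, so its minimum is min P + min Q + 1.
P'(u) = 2u - 6 vanishes at u ∈ {3}; Q'(v) = 12(v - 2)(v + 1)(v + 2) vanishes at v ∈ {-2, -1, 2}.
Local minima of P (where P''>0): P(3)=-9. Local minima of Q: Q(-2)=16, Q(2)=-112.
So the global minimum of J is P(3) + Q(2) + 1 = -9 − 112 + 1 = -120, attained at (3, 2).

-120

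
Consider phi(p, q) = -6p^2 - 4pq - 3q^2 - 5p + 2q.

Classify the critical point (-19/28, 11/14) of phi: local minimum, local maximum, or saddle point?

The Hessian of phi is constant: H = [[-12, -4], [-4, -6]].
det(H) = (-12)·(-6) − (-4)² = 56.
det(H) > 0 and tr(H) = -18 < 0, so H is negative definite and the point is a local maximum.

local maximum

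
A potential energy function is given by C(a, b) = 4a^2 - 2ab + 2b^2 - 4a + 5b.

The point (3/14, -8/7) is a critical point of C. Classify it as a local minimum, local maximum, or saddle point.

The Hessian of C is constant: H = [[8, -2], [-2, 4]].
det(H) = 8·4 − (-2)² = 28.
det(H) > 0 and tr(H) = 12 > 0, so H is positive definite and the point is a local minimum.

local minimum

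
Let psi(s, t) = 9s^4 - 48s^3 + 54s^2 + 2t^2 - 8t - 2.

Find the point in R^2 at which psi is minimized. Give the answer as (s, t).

psi(s,t) separates as P(s) + Q(t) − 2, so its minimum is min P + min Q − 2.
P'(s) = 36s(s - 3)(s - 1) vanishes at s ∈ {0, 1, 3}; Q'(t) = 4(t - 2) vanishes at t ∈ {2}.
Local minima of P (where P''>0): P(0)=0, P(3)=-81. Local minima of Q: Q(2)=-8.
So the global minimum of psi is P(3) + Q(2) − 2 = -81 − 8 − 2 = -91, attained at (3, 2).

(3, 2)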